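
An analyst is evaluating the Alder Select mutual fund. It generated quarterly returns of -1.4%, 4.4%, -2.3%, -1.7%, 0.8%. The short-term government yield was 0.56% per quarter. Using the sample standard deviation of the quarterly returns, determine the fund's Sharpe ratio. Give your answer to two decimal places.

μ = (-1.4 + 4.4 − 2.3 − 1.7 + 0.8) / 5 = -0.0400%
Sample σ = √[Σ(r − μ)² / 4] = √[30.1320 / 4] = √7.5330 = 2.7446%
Sharpe = (μ − rf) / σ = (-0.0400 − 0.56) / 2.7446 = -0.6000 / 2.7446 = -0.2186

-0.22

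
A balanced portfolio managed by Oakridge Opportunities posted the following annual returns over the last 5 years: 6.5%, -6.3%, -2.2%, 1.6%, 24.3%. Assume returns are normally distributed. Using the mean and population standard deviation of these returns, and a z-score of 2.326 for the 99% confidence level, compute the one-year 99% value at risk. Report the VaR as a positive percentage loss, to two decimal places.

19.96

r̄ = (6.5 − 6.3 − 2.2 + 1.6 + 24.3) / 5 = 23.90 / 5 = 4.7800%
Σ(r − r̄)² = 565.5880; population σ = √(565.5880/5) = 10.6357%
VaR = −(r̄ − z·σ) = −(4.7800 − 2.326 × 10.6357) = −(-19.9586) = 19.9586%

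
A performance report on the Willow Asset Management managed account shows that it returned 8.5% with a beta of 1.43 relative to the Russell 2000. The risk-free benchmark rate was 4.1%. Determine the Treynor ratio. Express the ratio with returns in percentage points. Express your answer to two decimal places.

3.08

Treynor = (Rp − Rf) / β = (8.5% − 4.1%) / 1.43 = 4.40 / 1.43 = 3.0769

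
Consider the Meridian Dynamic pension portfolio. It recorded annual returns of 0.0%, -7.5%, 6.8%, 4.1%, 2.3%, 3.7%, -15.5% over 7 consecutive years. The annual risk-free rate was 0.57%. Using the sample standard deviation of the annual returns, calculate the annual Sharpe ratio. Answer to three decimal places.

Mean return r̄ = -6.10 / 7 = -0.8714%
Σ(r − r̄)² = 373.2143; sample σ = √(373.2143/6) = 7.8868%
Sharpe = (r̄ − rf) / σ = (-0.8714 − 0.57) / 7.8868 = -1.4414 / 7.8868 = -0.1828

-0.183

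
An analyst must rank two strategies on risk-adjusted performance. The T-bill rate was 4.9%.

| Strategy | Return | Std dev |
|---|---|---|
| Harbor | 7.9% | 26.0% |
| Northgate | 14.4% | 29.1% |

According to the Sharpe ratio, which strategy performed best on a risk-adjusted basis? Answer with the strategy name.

Harbor: Sharpe ratio = (7.9% − 4.9%) / 26.0% = 0.115
Northgate: Sharpe ratio = (14.4% − 4.9%) / 29.1% = 0.326
Highest: Northgate (0.326).

Northgate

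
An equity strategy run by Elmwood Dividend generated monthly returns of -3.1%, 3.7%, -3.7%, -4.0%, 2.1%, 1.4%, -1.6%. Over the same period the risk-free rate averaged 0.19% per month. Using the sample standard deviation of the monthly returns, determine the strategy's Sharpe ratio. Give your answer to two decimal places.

-0.30

r̄ = (-3.1 + 3.7 − 3.7 − 4 + 2.1 + 1.4 − 1.6) / 7 = -0.7429%
Sample std dev = √[58.0571 / 6] = 3.1107%
Sharpe = (r̄ − rf) / σ = (-0.7429 − 0.19) / 3.1107 = -0.9329 / 3.1107 = -0.2999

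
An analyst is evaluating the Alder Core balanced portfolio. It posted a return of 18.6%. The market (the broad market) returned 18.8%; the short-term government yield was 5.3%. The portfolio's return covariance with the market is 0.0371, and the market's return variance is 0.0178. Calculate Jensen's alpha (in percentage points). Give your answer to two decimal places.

β = Cov / Var = 0.0371 / 0.0178 = 2.0843
E[R] = Rf + β(Rm − Rf) = 5.3% + 2.0843 × (18.8% − 5.3%) = 33.4381%
α = Rp − E[R] = 18.6% − 33.4381% = -14.8381

-14.84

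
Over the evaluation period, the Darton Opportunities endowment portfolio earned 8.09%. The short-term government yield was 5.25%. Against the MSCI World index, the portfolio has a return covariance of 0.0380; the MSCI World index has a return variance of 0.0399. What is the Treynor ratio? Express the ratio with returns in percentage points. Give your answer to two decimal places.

2.98

β = Cov / Var = 0.0380 / 0.0399 = 0.9524
Treynor = (Rp − Rf) / β = (8.09% − 5.25%) / 0.9524 = 2.84 / 0.9524 = 2.9819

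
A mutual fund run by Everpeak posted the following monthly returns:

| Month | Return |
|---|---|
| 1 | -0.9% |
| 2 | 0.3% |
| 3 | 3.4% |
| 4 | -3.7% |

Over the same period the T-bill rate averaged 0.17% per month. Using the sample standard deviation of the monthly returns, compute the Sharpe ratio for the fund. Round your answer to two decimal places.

r̄ = (-0.9 + 0.3 + 3.4 − 3.7) / 4 = -0.2250%
Sample std dev = √[25.9475 / 3] = 2.9409%
Sharpe = (r̄ − rf) / σ = (-0.2250 − 0.17) / 2.9409 = -0.3950 / 2.9409 = -0.1343

-0.13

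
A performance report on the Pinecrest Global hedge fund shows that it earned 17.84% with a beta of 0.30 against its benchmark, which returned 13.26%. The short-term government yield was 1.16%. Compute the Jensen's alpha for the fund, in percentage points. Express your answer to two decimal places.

CAPM expected return = Rf + β(Rm − Rf) = 1.16% + 0.30 × (13.26% − 1.16%) = 1.16 + 0.30 × 12.10 = 4.7900%
Jensen's α = Rp − E[R] = 17.84% − 4.7900% = 13.0500

13.05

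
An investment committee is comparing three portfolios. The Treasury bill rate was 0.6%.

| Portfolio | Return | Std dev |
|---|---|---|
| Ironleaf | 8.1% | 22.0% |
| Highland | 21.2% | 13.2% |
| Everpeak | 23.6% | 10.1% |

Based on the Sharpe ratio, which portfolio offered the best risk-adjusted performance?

Ironleaf: Sharpe ratio = (8.1% − 0.6%) / 22.0% = 0.341
Highland: Sharpe ratio = (21.2% − 0.6%) / 13.2% = 1.561
Everpeak: Sharpe ratio = (23.6% − 0.6%) / 10.1% = 2.277
Highest: Everpeak (2.277).

Everpeak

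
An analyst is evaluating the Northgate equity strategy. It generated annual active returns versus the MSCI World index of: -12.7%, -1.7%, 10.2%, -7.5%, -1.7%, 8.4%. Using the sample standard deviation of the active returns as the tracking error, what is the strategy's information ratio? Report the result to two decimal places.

Mean return r̄ = -5.00 / 6 = -0.8333%
Sample std dev = √[393.7533 / 5] = 8.8742%
IR = r̄ / tracking error = -0.8333 / 8.8742 = -0.0939

-0.09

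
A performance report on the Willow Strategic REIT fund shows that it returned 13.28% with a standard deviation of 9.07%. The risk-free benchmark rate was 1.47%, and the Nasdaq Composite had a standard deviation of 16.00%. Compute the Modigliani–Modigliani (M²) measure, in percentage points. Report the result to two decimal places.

22.30

Sharpe = (Rp − Rf) / σp = (13.28% − 1.47%) / 9.07% = 1.3021
M² = Rf + Sharpe × σm = 1.47% + 1.3021 × 16.00% = 22.3036%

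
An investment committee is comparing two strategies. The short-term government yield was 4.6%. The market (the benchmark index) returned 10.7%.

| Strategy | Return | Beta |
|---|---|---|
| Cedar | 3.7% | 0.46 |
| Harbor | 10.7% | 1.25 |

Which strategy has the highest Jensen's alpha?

Harbor

Cedar: α = 3.7% − [4.6% + 0.46 × (10.7% − 4.6%)] = -3.706
Harbor: α = 10.7% − [4.6% + 1.25 × (10.7% − 4.6%)] = -1.525
Highest: Harbor (-1.525).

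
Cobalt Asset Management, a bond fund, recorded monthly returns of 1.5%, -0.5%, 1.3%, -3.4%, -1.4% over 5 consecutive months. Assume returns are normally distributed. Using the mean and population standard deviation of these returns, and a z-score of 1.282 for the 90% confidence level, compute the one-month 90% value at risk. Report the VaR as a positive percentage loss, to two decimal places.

2.83

r̄ = (1.5 − 0.5 + 1.3 − 3.4 − 1.4) / 5 = -2.50 / 5 = -0.5000%
Σ(r − r̄)² = 16.4600; population σ = √(16.4600/5) = 1.8144%
VaR = −(r̄ − z·σ) = −(-0.5000 − 1.282 × 1.8144) = −(-2.8261) = 2.8261%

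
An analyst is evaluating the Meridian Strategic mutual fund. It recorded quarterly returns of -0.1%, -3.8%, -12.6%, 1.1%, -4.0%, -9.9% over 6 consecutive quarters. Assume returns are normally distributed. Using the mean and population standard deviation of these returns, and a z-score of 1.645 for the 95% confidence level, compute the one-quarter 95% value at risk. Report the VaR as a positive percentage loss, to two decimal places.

12.98

μ = (-0.1 − 3.8 − 12.6 + 1.1 − 4 − 9.9) / 6 = -4.8833%
Population std dev = √[145.3483 / 6] = 4.9219%
VaR = −(μ − z·σ) = −(-4.8833 − 1.645 × 4.9219) = −(-12.9798) = 12.9798%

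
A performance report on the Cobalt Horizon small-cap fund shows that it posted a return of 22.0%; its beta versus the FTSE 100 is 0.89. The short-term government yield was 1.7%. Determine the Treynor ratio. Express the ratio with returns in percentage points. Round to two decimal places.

Treynor = (Rp − Rf) / β = (22.0% − 1.7%) / 0.89 = 20.30 / 0.89 = 22.8090

22.81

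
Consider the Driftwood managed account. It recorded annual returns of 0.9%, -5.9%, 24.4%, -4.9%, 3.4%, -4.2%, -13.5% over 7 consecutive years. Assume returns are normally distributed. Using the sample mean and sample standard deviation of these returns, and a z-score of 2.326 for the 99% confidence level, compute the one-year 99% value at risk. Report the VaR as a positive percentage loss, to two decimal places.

27.92

Mean return r̄ = 0.20 / 7 = 0.0286%
Σ(r − r̄)² = 866.4343; sample σ = √(866.4343/6) = 12.0169%
VaR = −(r̄ − z·σ) = −(0.0286 − 2.326 × 12.0169) = −(-27.9227) = 27.9227%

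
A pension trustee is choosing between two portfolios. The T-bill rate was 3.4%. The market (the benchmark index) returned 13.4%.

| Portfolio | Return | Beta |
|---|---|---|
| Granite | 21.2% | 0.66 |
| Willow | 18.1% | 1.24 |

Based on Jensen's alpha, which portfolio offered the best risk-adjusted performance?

Granite: α = 21.2% − [3.4% + 0.66 × (13.4% − 3.4%)] = 11.200
Willow: α = 18.1% − [3.4% + 1.24 × (13.4% − 3.4%)] = 2.300
Highest: Granite (11.200).

Granite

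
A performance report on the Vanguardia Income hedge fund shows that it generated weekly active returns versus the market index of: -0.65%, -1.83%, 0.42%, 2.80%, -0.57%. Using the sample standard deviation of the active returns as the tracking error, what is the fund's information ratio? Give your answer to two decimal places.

r̄ = (-0.65 − 1.83 + 0.42 + 2.8 − 0.57) / 5 = 0.0340%
Sample std dev = √[12.1069 / 4] = 1.7397%
IR = r̄ / tracking error = 0.0340 / 1.7397 = 0.0195

0.02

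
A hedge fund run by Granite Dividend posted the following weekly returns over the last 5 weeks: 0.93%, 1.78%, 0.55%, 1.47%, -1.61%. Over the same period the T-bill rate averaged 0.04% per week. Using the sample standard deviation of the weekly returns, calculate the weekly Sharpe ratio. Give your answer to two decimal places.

μ = (0.93 + 1.78 + 0.55 + 1.47 − 1.61) / 5 = 3.120 / 5 = 0.6240%
Sample std dev = √[7.1419 / 4] = 1.3362%
Sharpe = (μ − rf) / σ = (0.6240 − 0.04) / 1.3362 = 0.5840 / 1.3362 = 0.4371

0.44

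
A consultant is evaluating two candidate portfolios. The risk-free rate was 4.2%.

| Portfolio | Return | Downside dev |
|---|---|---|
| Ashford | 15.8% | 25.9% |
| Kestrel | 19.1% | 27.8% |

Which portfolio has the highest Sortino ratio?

Kestrel

Ashford: Sortino ratio = (15.8% − 4.2%) / 25.9% = 0.448
Kestrel: Sortino ratio = (19.1% − 4.2%) / 27.8% = 0.536
Highest: Kestrel (0.536).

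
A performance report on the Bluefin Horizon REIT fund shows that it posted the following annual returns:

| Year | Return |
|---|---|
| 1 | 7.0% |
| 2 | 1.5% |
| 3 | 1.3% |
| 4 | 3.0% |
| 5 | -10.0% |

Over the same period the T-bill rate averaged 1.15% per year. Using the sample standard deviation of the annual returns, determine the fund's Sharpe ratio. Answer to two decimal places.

-0.09

Mean return r̄ = 2.80 / 5 = 0.5600%
Sample σ = √[Σ(r − r̄)² / 4] = √[160.3720 / 4] = √40.0930 = 6.3319%
Sharpe = (r̄ − rf) / σ = (0.5600 − 1.15) / 6.3319 = -0.5900 / 6.3319 = -0.0932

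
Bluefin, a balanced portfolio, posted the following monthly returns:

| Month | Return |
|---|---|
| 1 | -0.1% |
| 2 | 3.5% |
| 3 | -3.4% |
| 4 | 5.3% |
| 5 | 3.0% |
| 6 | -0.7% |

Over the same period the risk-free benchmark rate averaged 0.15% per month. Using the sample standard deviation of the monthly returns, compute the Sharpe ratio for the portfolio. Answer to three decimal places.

0.347

r̄ = (-0.1 + 3.5 − 3.4 + 5.3 + 3 − 0.7) / 6 = 1.2667%
Sample σ = √[Σ(r − r̄)² / 5] = √[51.7733 / 5] = √10.3547 = 3.2179%
Sharpe = (r̄ − rf) / σ = (1.2667 − 0.15) / 3.2179 = 1.1167 / 3.2179 = 0.3470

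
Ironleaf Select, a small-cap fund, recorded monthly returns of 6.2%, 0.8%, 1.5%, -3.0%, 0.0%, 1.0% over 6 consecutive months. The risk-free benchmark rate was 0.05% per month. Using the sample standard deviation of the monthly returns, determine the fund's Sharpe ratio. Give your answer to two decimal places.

0.35

μ = (6.2 + 0.8 + 1.5 − 3 + 0 + 1) / 6 = 1.0833%
Σ(r − μ)² = (6.2 − 1.0833)² + (0.8 − 1.0833)² + … = 44.2883
σ = √[44.2883 / 5] = 2.9762%
Sharpe = (μ − rf) / σ = (1.0833 − 0.05) / 2.9762 = 1.0333 / 2.9762 = 0.3472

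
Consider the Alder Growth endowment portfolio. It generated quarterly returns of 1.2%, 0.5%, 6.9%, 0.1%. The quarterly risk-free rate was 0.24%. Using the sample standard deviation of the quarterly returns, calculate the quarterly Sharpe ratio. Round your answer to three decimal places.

r̄ = (1.2 + 0.5 + 6.9 + 0.1) / 4 = 8.70 / 4 = 2.1750%
Σ(r − r̄)² = 30.3875; sample σ = √(30.3875/3) = 3.1826%
Sharpe = (r̄ − rf) / σ = (2.1750 − 0.24) / 3.1826 = 1.9350 / 3.1826 = 0.6080

0.608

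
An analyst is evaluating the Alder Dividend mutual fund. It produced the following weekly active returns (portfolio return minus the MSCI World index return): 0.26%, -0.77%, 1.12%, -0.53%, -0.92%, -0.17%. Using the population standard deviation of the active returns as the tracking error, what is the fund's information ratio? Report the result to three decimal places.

Mean return r̄ = -1.010 / 6 = -0.1683%
Σ(r − r̄)² = 2.9011; population σ = √(2.9011/6) = 0.6954%
IR = r̄ / tracking error = -0.1683 / 0.6954 = -0.2420

-0.242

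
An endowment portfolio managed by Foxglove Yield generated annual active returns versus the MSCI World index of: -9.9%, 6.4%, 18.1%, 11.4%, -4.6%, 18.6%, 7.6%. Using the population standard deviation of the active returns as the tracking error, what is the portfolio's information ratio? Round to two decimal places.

Mean return r̄ = 47.60 / 7 = 6.8000%
Population std dev = √[697.7400 / 7] = 9.9838%
IR = r̄ / tracking error = 6.8000 / 9.9838 = 0.6811

0.68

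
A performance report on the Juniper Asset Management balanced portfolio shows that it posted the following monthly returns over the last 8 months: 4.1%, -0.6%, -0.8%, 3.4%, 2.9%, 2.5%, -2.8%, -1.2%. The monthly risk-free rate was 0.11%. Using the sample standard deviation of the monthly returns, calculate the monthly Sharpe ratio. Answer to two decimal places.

0.32

Mean return μ = 7.50 / 8 = 0.9375%
Sample std dev = √[46.2788 / 7] = 2.5712%
Sharpe = (μ − rf) / σ = (0.9375 − 0.11) / 2.5712 = 0.8275 / 2.5712 = 0.3218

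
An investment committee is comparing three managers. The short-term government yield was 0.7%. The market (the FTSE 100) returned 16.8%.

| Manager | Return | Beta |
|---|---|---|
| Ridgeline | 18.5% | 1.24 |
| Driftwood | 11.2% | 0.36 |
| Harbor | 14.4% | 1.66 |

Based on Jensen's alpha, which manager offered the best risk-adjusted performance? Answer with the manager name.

Ridgeline: α = 18.5% − [0.7% + 1.24 × (16.8% − 0.7%)] = -2.164
Driftwood: α = 11.2% − [0.7% + 0.36 × (16.8% − 0.7%)] = 4.704
Harbor: α = 14.4% − [0.7% + 1.66 × (16.8% − 0.7%)] = -13.026
Highest: Driftwood (4.704).

Driftwood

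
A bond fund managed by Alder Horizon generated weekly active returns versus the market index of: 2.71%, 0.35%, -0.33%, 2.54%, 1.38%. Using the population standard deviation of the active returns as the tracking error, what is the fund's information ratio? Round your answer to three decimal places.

Mean return r̄ = 6.650 / 5 = 1.3300%
Σ(r − r̄)² = (2.71 − 1.3300)² + (0.35 − 1.3300)² + (-0.33 − 1.3300)² + … = 7.0870
population σ = √(7.0870 / 5) = √1.4174 = 1.1905%
IR = r̄ / tracking error = 1.3300 / 1.1905 = 1.1172

1.117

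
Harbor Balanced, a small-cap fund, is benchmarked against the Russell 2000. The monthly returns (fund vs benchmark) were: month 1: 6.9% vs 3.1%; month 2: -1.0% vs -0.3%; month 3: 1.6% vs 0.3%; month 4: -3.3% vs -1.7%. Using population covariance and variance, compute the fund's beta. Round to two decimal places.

2.16

r̄p = 1.0500%,  r̄m = 0.3500%
Cov = Σ(rp − r̄p)(rm − r̄m) / 4 = 6.5775
Var(rm) = Σ(rm − r̄m)² / 4 = 3.0475
β = Cov / Var = 6.5775 / 3.0475 = 2.1583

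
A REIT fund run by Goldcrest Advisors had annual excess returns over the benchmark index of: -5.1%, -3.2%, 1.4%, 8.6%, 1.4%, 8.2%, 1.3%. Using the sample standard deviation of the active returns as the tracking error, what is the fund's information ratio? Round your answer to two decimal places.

0.35

Mean return r̄ = 12.60 / 7 = 1.8000%
Σ(r − r̄)² = (-5.1 − 1.8000)² + (-3.2 − 1.8000)² + … = 160.3800
sample σ = √(160.3800 / 6) = √26.7300 = 5.1701%
IR = r̄ / tracking error = 1.8000 / 5.1701 = 0.3482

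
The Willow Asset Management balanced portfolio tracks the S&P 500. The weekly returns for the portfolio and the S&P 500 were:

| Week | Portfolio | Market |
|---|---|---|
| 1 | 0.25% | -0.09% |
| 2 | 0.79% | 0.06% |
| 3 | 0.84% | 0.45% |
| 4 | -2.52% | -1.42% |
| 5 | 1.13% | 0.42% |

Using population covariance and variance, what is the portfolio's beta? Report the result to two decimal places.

1.93

r̄p = 0.0980%,  r̄m = -0.1160%
Cov = Σ(rp − r̄p)(rm − r̄m) / 5 = 0.9025
Var(rm) = Σ(rm − r̄m)² / 5 = 0.4679
β = Cov / Var = 0.9025 / 0.4679 = 1.9288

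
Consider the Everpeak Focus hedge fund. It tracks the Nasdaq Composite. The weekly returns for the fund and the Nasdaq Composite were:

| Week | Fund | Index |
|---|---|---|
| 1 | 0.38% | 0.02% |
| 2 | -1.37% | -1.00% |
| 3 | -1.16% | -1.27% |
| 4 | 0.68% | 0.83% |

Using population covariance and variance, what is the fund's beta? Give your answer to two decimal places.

1.03

r̄p = -0.3675%,  r̄m = -0.3550%
Cov = Σ(rp − r̄p)(rm − r̄m) / 4 = 0.7233
Var(rm) = Σ(rm − r̄m)² / 4 = 0.6995
β = Cov / Var = 0.7233 / 0.6995 = 1.0340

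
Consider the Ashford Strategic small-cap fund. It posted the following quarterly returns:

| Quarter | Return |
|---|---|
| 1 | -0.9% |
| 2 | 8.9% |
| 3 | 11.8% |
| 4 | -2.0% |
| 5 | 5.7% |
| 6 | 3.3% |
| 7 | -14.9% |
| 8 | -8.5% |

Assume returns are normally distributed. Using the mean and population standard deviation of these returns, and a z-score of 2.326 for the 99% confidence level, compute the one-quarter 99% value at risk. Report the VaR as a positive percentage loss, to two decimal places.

r̄ = (-0.9 + 8.9 + 11.8 − 2 + 5.7 + 3.3 − 14.9 − 8.5) / 8 = 0.4250%
Population σ = √[Σ(r − r̄)² / 8] = √[559.4550 / 8] = √69.9319 = 8.3625%
VaR = −(r̄ − z·σ) = −(0.4250 − 2.326 × 8.3625) = −(-19.0262) = 19.0262%

19.03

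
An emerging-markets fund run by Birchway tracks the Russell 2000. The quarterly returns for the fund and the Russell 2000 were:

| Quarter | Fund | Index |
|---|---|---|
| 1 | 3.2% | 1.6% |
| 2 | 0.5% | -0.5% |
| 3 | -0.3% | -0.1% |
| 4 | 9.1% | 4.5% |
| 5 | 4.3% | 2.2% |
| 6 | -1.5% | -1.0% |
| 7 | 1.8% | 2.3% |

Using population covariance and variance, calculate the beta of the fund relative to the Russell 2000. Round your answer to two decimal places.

1.72

r̄p = 2.4429%,  r̄m = 1.2857%
Cov = Σ(rp − r̄p)(rm − r̄m) / 7 = 5.5663
Var(rm) = Σ(rm − r̄m)² / 7 = 3.2327
β = Cov / Var = 5.5663 / 3.2327 = 1.7219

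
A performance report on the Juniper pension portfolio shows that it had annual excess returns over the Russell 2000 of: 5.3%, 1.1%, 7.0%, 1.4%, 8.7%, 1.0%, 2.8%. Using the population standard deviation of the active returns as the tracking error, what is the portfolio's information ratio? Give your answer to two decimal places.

1.35

μ = (5.3 + 1.1 + 7 + 1.4 + 8.7 + 1 + 2.8) / 7 = 27.30 / 7 = 3.9000%
Population σ = √[Σ(r − μ)² / 7] = √[58.3200 / 7] = √8.3314 = 2.8864%
IR = μ / tracking error = 3.9000 / 2.8864 = 1.3512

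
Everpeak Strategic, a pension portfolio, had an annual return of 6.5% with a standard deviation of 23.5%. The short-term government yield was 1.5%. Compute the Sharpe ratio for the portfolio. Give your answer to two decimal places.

0.21

Sharpe = (Rp − Rf) / σp = (6.5% − 1.5%) / 23.5% = 5.00% / 23.5% = 0.2128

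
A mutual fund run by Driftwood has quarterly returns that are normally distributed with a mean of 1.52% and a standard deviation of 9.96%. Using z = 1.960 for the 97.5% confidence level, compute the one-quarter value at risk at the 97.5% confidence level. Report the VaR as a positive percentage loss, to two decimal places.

18.00

VaR (as % loss) = −(μ − z·σ) = −(1.52% − 1.960 × 9.96%) = −(-18.0016%) = 18.0016%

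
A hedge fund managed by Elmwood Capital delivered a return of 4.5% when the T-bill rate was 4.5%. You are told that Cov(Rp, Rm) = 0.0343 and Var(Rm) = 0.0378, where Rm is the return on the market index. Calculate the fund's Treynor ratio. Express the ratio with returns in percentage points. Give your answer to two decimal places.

0.00

β = Cov / Var = 0.0343 / 0.0378 = 0.9074
Treynor = (Rp − Rf) / β = (4.5% − 4.5%) / 0.9074 = 0.00 / 0.9074 = 0.0000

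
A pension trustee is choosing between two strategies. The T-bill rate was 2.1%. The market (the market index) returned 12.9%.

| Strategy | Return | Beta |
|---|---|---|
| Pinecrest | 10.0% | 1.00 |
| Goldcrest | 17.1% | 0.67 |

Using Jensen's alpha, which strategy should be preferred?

Pinecrest: α = 10.0% − [2.1% + 1.00 × (12.9% − 2.1%)] = -2.900
Goldcrest: α = 17.1% − [2.1% + 0.67 × (12.9% − 2.1%)] = 7.764
Highest: Goldcrest (7.764).

Goldcrest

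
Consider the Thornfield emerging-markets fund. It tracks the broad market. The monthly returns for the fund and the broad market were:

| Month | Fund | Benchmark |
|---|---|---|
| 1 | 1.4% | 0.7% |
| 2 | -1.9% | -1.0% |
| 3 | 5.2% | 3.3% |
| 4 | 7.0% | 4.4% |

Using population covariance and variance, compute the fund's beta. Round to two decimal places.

r̄p = 2.9250%,  r̄m = 1.8500%
Cov = Σ(rp − r̄p)(rm − r̄m) / 4 = 7.2988
Var(rm) = Σ(rm − r̄m)² / 4 = 4.5125
β = Cov / Var = 7.2988 / 4.5125 = 1.6175

1.62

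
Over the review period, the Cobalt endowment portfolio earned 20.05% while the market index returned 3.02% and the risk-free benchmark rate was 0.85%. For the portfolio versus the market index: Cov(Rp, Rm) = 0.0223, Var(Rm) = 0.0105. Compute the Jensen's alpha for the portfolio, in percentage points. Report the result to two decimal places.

β = Cov / Var = 0.0223 / 0.0105 = 2.1238
E[R] = Rf + β(Rm − Rf) = 0.85% + 2.1238 × (3.02% − 0.85%) = 5.4586%
α = Rp − E[R] = 20.05% − 5.4586% = 14.5914

14.59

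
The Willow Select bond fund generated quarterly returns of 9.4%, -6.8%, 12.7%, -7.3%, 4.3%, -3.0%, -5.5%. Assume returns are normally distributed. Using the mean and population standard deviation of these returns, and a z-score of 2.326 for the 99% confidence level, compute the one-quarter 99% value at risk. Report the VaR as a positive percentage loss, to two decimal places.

17.15

r̄ = (9.4 − 6.8 + 12.7 − 7.3 + 4.3 − 3 − 5.5) / 7 = 3.80 / 7 = 0.5429%
Population σ = √[Σ(r − r̄)² / 7] = √[404.8571 / 7] = √57.8367 = 7.6050%
VaR = −(r̄ − z·σ) = −(0.5429 − 2.326 × 7.6050) = −(-17.1463) = 17.1463%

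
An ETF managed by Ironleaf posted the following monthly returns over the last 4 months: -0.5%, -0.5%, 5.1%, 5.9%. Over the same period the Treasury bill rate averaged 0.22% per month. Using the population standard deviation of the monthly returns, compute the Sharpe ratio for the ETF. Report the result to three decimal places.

0.757

Mean return r̄ = 10.00 / 4 = 2.5000%
Σ(r − r̄)² = 36.3200; population σ = √(36.3200/4) = 3.0133%
Sharpe = (r̄ − rf) / σ = (2.5000 − 0.22) / 3.0133 = 2.2800 / 3.0133 = 0.7566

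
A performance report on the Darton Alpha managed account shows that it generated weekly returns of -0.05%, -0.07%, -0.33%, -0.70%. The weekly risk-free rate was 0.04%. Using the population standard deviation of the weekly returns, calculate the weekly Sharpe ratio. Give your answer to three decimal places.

-1.248

Mean return r̄ = -1.150 / 4 = -0.2875%
Σ(r − r̄)² = 0.2757; population σ = √(0.2757/4) = 0.2625%
Sharpe = (r̄ − rf) / σ = (-0.2875 − 0.04) / 0.2625 = -0.3275 / 0.2625 = -1.2476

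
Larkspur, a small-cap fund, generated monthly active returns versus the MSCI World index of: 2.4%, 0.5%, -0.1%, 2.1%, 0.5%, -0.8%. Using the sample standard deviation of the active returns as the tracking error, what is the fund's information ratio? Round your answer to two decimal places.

r̄ = (2.4 + 0.5 − 0.1 + 2.1 + 0.5 − 0.8) / 6 = 4.60 / 6 = 0.7667%
Sample std dev = √[7.7933 / 5] = 1.2485%
IR = r̄ / tracking error = 0.7667 / 1.2485 = 0.6141

0.61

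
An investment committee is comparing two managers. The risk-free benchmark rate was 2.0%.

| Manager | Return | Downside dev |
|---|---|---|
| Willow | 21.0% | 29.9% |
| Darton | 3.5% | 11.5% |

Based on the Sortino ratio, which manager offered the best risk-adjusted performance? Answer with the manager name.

Willow: Sortino ratio = (21.0% − 2.0%) / 29.9% = 0.635
Darton: Sortino ratio = (3.5% − 2.0%) / 11.5% = 0.130
Highest: Willow (0.635).

Willow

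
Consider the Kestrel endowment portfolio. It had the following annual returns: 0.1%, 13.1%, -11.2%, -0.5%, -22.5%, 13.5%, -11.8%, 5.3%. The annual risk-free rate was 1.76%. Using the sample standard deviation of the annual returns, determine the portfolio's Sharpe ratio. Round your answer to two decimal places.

Mean return r̄ = -14.00 / 8 = -1.7500%
Σ(r − r̄)² = 1128.6400; sample σ = √(1128.6400/7) = 12.6978%
Sharpe = (r̄ − rf) / σ = (-1.7500 − 1.76) / 12.6978 = -3.5100 / 12.6978 = -0.2764

-0.28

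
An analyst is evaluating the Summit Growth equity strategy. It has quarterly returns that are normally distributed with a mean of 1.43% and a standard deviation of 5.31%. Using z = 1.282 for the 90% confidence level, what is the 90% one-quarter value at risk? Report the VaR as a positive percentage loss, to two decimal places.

VaR (as % loss) = −(μ − z·σ) = −(1.43% − 1.282 × 5.31%) = −(-5.37742%) = 5.37742%

5.38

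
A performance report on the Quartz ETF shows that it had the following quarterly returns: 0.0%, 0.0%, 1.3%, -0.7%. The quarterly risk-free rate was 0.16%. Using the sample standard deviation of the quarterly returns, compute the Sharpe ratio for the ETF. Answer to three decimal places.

-0.012

r̄ = (0 + 0 + 1.3 − 0.7) / 4 = 0.60 / 4 = 0.1500%
Sample std dev = √[2.0900 / 3] = 0.8347%
Sharpe = (r̄ − rf) / σ = (0.1500 − 0.16) / 0.8347 = -0.0100 / 0.8347 = -0.0120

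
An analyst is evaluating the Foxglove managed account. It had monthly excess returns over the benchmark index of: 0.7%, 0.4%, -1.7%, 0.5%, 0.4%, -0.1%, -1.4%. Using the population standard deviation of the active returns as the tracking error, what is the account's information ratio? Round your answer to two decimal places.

r̄ = (0.7 + 0.4 − 1.7 + 0.5 + 0.4 − 0.1 − 1.4) / 7 = -1.20 / 7 = -0.1714%
Σ(r − r̄)² = (0.7 − (-0.1714))² + (0.4 − (-0.1714))² + … = 5.7143
population σ = √(5.7143 / 7) = √0.8163 = 0.9035%
IR = r̄ / tracking error = -0.1714 / 0.9035 = -0.1897

-0.19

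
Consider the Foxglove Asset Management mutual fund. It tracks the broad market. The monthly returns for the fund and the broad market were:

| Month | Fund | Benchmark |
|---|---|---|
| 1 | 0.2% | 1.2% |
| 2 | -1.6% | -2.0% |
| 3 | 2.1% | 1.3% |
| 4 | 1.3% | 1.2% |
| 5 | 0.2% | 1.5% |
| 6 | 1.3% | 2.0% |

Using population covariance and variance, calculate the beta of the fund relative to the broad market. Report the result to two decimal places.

r̄p = 0.5833%,  r̄m = 0.8667%
Cov = Σ(rp − r̄p)(rm − r̄m) / 6 = 1.2661
Var(rm) = Σ(rm − r̄m)² / 6 = 1.7189
β = Cov / Var = 1.2661 / 1.7189 = 0.7366

0.74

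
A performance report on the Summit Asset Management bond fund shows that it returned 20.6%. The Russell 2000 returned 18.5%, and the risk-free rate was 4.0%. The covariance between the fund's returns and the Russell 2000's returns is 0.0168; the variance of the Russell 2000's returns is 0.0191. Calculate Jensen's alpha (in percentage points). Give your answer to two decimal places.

β = Cov / Var = 0.0168 / 0.0191 = 0.8796
E[R] = Rf + β(Rm − Rf) = 4.0% + 0.8796 × (18.5% − 4.0%) = 16.7542%
α = Rp − E[R] = 20.6% − 16.7542% = 3.8458

3.85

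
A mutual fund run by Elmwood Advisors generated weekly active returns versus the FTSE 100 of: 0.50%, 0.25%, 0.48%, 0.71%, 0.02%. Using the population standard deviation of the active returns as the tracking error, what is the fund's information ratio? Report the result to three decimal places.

r̄ = (0.5 + 0.25 + 0.48 + 0.71 + 0.02) / 5 = 1.960 / 5 = 0.3920%
Σ(r − r̄)² = (0.5 − 0.3920)² + (0.25 − 0.3920)² + (0.48 − 0.3920)² + … = 0.2791
σ = √[0.2791 / 5] = 0.2363%
IR = r̄ / tracking error = 0.3920 / 0.2363 = 1.6589

1.659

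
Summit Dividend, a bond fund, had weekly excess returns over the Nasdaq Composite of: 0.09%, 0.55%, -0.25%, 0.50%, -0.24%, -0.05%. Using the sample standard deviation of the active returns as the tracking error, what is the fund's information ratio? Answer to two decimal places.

0.28

μ = (0.09 + 0.55 − 0.25 + 0.5 − 0.24 − 0.05) / 6 = 0.1000%
Σ(r − μ)² = (0.09 − 0.1000)² + (0.55 − 0.1000)² + (-0.25 − 0.1000)² + … = 0.6232
σ = √[0.6232 / 5] = 0.3530%
IR = μ / tracking error = 0.1000 / 0.3530 = 0.2833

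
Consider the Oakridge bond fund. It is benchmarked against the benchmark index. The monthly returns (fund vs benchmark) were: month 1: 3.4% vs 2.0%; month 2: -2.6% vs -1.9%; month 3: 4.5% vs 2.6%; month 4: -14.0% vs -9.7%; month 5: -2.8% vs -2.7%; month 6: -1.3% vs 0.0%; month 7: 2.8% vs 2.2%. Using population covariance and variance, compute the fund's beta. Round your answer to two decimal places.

1.44

r̄p = -1.4286%,  r̄m = -1.0714%
Cov = Σ(rp − r̄p)(rm − r̄m) / 7 = 23.1780
Var(rm) = Σ(rm − r̄m)² / 7 = 16.0792
β = Cov / Var = 23.1780 / 16.0792 = 1.4415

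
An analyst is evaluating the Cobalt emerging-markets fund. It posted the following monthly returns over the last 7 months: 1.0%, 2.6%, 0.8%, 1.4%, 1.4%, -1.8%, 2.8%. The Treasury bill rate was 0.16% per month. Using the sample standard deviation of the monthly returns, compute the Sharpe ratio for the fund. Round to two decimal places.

0.67

Mean return r̄ = 8.20 / 7 = 1.1714%
Sample σ = √[Σ(r − r̄)² / 6] = √[13.7943 / 6] = √2.2991 = 1.5163%
Sharpe = (r̄ − rf) / σ = (1.1714 − 0.16) / 1.5163 = 1.0114 / 1.5163 = 0.6670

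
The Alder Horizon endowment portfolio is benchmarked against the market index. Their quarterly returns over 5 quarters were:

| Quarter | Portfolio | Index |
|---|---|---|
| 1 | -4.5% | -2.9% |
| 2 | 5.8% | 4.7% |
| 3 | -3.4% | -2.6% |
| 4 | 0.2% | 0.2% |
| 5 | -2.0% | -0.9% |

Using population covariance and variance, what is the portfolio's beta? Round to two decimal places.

r̄p = -0.7800%,  r̄m = -0.3000%
Cov = Σ(rp − r̄p)(rm − r̄m) / 5 = 9.9640
Var(rm) = Σ(rm − r̄m)² / 5 = 7.5320
β = Cov / Var = 9.9640 / 7.5320 = 1.3229

1.32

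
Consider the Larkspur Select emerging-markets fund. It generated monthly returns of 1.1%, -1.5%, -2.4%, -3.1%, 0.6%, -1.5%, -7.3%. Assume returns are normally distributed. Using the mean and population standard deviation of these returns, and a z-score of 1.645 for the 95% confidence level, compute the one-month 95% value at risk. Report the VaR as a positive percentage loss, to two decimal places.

6.25

Mean return r̄ = -14.10 / 7 = -2.0143%
Σ(r − r̄)² = 46.3286; population σ = √(46.3286/7) = 2.5726%
VaR = −(r̄ − z·σ) = −(-2.0143 − 1.645 × 2.5726) = −(-6.2462) = 6.2462%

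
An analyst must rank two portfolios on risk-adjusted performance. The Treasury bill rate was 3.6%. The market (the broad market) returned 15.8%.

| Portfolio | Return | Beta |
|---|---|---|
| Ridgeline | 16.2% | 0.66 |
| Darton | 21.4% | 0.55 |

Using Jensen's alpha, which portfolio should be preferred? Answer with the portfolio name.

Darton

Ridgeline: α = 16.2% − [3.6% + 0.66 × (15.8% − 3.6%)] = 4.548
Darton: α = 21.4% − [3.6% + 0.55 × (15.8% − 3.6%)] = 11.090
Highest: Darton (11.090).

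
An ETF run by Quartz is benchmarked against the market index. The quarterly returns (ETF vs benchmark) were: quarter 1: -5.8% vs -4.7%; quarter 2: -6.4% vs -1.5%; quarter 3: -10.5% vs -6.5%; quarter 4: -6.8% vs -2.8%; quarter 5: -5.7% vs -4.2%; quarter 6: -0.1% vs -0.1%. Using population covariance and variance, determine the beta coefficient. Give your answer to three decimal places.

1.182

r̄p = -5.8833%,  r̄m = -3.3000%
Cov = Σ(rp − r̄p)(rm − r̄m) / 6 = 5.2683
Var(rm) = Σ(rm − r̄m)² / 6 = 4.4567
β = Cov / Var = 5.2683 / 4.4567 = 1.1821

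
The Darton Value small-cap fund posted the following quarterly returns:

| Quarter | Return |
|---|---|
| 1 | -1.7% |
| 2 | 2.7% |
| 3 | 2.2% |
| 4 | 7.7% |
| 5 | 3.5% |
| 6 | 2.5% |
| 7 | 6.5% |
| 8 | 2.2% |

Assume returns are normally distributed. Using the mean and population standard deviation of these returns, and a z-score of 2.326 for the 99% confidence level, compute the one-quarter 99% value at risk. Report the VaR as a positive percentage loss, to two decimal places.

3.06

Mean return μ = 25.60 / 8 = 3.2000%
Σ(r − μ)² = (-1.7 − 3.2000)² + (2.7 − 3.2000)² + … = 57.9800
σ = √[57.9800 / 8] = 2.6921%
VaR = −(μ − z·σ) = −(3.2000 − 2.326 × 2.6921) = −(-3.0618) = 3.0618%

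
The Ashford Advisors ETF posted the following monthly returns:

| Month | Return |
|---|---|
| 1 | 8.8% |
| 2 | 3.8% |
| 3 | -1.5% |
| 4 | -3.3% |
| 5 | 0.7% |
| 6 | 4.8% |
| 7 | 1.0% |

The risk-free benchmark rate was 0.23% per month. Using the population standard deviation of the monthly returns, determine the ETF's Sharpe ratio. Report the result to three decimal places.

r̄ = (8.8 + 3.8 − 1.5 − 3.3 + 0.7 + 4.8 + 1) / 7 = 2.0429%
Σ(r − r̄)² = (8.8 − 2.0429)² + (3.8 − 2.0429)² + … = 100.3371
population σ = √(100.3371 / 7) = √14.3339 = 3.7860%
Sharpe = (r̄ − rf) / σ = (2.0429 − 0.23) / 3.7860 = 1.8129 / 3.7860 = 0.4788

0.479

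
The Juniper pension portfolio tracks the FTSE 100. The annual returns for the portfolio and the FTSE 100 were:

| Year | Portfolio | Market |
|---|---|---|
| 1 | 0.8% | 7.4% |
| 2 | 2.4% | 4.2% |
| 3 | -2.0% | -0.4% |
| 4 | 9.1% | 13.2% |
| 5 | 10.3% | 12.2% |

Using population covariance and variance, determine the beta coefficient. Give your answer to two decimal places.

0.88

r̄p = 4.1200%,  r̄m = 7.3200%
Cov = Σ(rp − r̄p)(rm − r̄m) / 5 = 22.3576
Var(rm) = Σ(rm − r̄m)² / 5 = 25.5456
β = Cov / Var = 22.3576 / 25.5456 = 0.8752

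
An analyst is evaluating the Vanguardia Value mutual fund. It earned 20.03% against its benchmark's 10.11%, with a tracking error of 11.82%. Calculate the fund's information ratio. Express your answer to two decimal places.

0.84

IR = (Rp − Rb) / TE = (20.03% − 10.11%) / 11.82% = 9.92% / 11.82% = 0.8393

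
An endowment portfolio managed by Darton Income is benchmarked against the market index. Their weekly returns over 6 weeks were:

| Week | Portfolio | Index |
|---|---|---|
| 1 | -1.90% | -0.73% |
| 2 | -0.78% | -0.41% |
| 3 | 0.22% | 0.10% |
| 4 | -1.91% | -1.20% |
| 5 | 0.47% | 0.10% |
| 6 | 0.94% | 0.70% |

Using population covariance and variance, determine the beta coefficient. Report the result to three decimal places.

r̄p = -0.4933%,  r̄m = -0.2400%
Cov = Σ(rp − r̄p)(rm − r̄m) / 6 = 0.6692
Var(rm) = Σ(rm − r̄m)² / 6 = 0.3842
β = Cov / Var = 0.6692 / 0.3842 = 1.7418

1.742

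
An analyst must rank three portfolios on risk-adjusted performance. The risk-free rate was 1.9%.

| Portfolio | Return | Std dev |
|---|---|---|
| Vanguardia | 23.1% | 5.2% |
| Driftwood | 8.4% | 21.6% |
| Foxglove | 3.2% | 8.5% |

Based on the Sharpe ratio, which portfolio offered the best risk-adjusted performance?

Vanguardia: Sharpe ratio = (23.1% − 1.9%) / 5.2% = 4.077
Driftwood: Sharpe ratio = (8.4% − 1.9%) / 21.6% = 0.301
Foxglove: Sharpe ratio = (3.2% − 1.9%) / 8.5% = 0.153
Highest: Vanguardia (4.077).

Vanguardia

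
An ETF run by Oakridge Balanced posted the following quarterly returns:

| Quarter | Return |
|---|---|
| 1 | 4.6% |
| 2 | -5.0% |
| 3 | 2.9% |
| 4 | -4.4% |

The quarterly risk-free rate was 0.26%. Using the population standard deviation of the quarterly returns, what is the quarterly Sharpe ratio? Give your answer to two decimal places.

-0.17

r̄ = (4.6 − 5 + 2.9 − 4.4) / 4 = -0.4750%
Σ(r − r̄)² = 73.0275; population σ = √(73.0275/4) = 4.2728%
Sharpe = (r̄ − rf) / σ = (-0.4750 − 0.26) / 4.2728 = -0.7350 / 4.2728 = -0.1720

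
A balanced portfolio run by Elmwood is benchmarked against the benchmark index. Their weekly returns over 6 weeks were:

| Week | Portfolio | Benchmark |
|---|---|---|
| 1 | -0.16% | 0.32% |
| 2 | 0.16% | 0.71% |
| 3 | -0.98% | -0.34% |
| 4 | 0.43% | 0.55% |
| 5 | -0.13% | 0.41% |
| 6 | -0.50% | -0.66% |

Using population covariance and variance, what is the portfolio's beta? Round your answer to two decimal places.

0.75

r̄p = -0.1967%,  r̄m = 0.1650%
Cov = Σ(rp − r̄p)(rm − r̄m) / 6 = 0.1839
Var(rm) = Σ(rm − r̄m)² / 6 = 0.2442
β = Cov / Var = 0.1839 / 0.2442 = 0.7531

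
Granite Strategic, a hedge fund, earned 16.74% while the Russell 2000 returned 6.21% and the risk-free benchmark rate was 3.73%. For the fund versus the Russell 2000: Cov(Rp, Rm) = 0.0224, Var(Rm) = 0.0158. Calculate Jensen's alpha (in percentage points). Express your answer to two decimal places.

β = Cov / Var = 0.0224 / 0.0158 = 1.4177
E[R] = Rf + β(Rm − Rf) = 3.73% + 1.4177 × (6.21% − 3.73%) = 7.2459%
α = Rp − E[R] = 16.74% − 7.2459% = 9.4941

9.49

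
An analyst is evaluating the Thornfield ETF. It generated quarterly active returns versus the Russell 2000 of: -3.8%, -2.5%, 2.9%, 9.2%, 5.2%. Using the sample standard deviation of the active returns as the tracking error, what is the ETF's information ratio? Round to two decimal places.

r̄ = (-3.8 − 2.5 + 2.9 + 9.2 + 5.2) / 5 = 2.2000%
Σ(r − r̄)² = 116.5800; sample σ = √(116.5800/4) = 5.3986%
IR = r̄ / tracking error = 2.2000 / 5.3986 = 0.4075

0.41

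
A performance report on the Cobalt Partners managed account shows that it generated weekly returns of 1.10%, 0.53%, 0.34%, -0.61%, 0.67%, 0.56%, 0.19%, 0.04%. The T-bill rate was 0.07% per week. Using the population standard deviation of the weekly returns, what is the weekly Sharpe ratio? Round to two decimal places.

μ = (1.1 + 0.53 + 0.34 − 0.61 + 0.67 + 0.56 + 0.19 + 0.04) / 8 = 2.820 / 8 = 0.3525%
Population std dev = √[1.7848 / 8] = 0.4723%
Sharpe = (μ − rf) / σ = (0.3525 − 0.07) / 0.4723 = 0.2825 / 0.4723 = 0.5981

0.60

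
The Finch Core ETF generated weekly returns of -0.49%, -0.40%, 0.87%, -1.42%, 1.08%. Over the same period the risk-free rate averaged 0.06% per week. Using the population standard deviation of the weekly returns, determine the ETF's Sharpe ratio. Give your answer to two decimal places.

Mean return r̄ = -0.360 / 5 = -0.0720%
Σ(r − r̄)² = 4.3139; population σ = √(4.3139/5) = 0.9289%
Sharpe = (r̄ − rf) / σ = (-0.0720 − 0.06) / 0.9289 = -0.1320 / 0.9289 = -0.1421

-0.14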